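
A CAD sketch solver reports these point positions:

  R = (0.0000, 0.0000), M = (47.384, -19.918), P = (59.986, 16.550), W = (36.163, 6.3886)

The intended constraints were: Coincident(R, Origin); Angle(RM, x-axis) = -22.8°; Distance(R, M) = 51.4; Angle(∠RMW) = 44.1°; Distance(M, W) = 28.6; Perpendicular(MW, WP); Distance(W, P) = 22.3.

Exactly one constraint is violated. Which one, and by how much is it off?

Distance(W, P) = 22.3 — off by 3.60.

R = (0.00, 0.00) ✓; RM at -22.80° ✓; |RM| = 51.40 ✓; ∠RMW = 44.10° ✓; |MW| = 28.60 ✓; ∠(MW, WP) = 90.00° ✓; |WP| = 25.90 ✗.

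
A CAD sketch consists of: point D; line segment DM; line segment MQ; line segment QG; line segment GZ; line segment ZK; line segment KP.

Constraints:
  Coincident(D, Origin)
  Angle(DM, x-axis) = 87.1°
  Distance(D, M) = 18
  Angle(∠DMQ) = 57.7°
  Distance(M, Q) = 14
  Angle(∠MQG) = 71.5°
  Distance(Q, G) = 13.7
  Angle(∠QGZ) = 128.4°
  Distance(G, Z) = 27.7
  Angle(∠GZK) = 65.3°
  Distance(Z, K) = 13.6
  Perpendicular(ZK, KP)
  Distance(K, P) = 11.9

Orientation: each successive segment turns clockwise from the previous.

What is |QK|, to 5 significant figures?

30.570

D is at the origin; DM runs at 87.1° with length 18.0, so M = (0.91067, 17.977). ∠DMQ = 57.7° gives MQ at -35.200° from the x-axis; with |MQ| = 14.0, Q = (12.351, 9.9069). ∠MQG = 71.5° gives QG at -143.70° from the x-axis; with |QG| = 13.7, G = (1.3095, 1.7963). ∠QGZ = 128.4° gives GZ at 164.70° from the x-axis; with |GZ| = 27.7, Z = (-25.409, 9.1056). ∠GZK = 65.3° gives ZK at 50.000° from the x-axis; with |ZK| = 13.6, K = (-16.667, 19.524). Then |QK| = |K − Q| = 30.570.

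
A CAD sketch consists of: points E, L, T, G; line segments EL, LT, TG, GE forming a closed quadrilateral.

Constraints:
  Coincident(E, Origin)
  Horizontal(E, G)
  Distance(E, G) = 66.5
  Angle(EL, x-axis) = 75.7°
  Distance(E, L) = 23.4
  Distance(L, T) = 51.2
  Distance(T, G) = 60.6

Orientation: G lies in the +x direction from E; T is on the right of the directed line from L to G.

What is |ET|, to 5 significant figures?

30.819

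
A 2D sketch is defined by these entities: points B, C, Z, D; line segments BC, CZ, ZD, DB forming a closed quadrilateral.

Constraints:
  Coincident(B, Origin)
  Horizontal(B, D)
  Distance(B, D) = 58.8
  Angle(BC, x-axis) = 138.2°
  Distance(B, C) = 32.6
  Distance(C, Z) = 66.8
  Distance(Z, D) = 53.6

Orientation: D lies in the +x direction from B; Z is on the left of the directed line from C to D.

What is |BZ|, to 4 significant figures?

61.13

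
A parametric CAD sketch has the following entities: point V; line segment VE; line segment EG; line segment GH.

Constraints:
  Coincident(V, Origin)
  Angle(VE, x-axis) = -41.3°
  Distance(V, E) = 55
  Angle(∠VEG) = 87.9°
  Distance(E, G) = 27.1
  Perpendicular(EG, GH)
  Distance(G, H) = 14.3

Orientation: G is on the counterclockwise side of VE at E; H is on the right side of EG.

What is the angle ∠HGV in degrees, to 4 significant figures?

155.5°

∠VEG = 87.9°, so EG runs at -41.3° + (180° − 87.9°) = 50.80° from the x-axis; with |EG| = 27.1, G = E + 27.1·(cos 50.80°, sin 50.80°) = (58.45, -15.30). The perpendicularity gives GH at right angles to EG; with |GH| = 14.3 on the right of EG, H = G + 14.3·(0.7749, -0.6320) = (69.53, -24.34). Then cos ∠HGV = GH·GV / (|GH||GV|), giving 155.5°.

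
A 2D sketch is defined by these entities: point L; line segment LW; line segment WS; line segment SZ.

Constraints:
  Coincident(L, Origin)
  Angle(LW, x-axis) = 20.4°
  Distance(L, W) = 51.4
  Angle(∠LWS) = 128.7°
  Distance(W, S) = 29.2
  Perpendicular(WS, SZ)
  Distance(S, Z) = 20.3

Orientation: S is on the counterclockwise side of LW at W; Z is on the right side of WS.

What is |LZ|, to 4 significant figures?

86.09

L is at the origin; LW runs at 20.4° with length 51.4, so W = 51.4·(cos 20.4°, sin 20.4°) = (48.18, 17.92). ∠LWS = 128.7°, so WS runs at 20.4° + (180° − 128.7°) = 71.70° from the x-axis; with |WS| = 29.2, S = W + 29.2·(cos 71.70°, sin 71.70°) = (57.34, 45.64). WS is perpendicular to SZ; with |SZ| = 20.3 on the right of WS, Z = S + 20.3·(0.9494, -0.3140) = (76.62, 39.27). Then |LZ| = |Z − L| = 86.09.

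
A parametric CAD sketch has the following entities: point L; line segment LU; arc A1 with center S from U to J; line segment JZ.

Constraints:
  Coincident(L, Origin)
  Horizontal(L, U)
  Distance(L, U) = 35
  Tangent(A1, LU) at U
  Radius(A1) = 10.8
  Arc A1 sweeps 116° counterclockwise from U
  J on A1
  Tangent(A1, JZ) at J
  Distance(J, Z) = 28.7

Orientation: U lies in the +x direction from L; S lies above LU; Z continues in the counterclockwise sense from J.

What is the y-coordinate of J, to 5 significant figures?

15.534

L is at the origin; L and U share the same y with |LU| = 35.0 and U on the +x side, so U = (35.000, 0.0000). The tangent condition forces SU to be normal to LU, so S = U + (0, 10.8) = (35.000, 10.800). On A1, U sits at bearing -90° from S; a 116° counterclockwise sweep puts J at bearing 26°, so J = S + 10.8·(cos 26°, sin 26°) = (44.707, 15.534). So J.y = 15.534.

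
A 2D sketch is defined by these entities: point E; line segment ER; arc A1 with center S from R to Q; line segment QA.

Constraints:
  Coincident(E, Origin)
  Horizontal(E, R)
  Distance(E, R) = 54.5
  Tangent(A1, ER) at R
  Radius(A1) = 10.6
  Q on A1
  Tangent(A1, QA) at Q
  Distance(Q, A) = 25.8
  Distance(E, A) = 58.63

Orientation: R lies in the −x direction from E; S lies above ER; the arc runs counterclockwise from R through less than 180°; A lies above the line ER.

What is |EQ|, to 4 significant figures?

45.34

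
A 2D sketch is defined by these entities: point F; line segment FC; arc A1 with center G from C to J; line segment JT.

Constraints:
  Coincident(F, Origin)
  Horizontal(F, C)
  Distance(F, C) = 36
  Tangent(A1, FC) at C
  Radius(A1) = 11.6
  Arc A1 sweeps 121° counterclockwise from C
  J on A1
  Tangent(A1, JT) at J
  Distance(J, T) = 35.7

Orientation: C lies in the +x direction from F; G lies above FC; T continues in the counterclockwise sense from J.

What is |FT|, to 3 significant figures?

55.5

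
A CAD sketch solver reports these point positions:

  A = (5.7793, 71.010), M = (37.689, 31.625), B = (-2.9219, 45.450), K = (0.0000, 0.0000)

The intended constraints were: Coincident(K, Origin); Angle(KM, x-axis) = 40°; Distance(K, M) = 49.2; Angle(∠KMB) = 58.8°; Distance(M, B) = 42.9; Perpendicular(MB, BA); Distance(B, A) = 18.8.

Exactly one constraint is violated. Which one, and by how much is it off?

Distance(B, A) = 18.8 — off by 8.20.

K = (0.00, 0.00) ✓; KM at 40.00° ✓; |KM| = 49.20 ✓; ∠KMB = 58.80° ✓; |MB| = 42.90 ✓; ∠(MB, BA) = 90.00° ✓; |BA| = 27.00 ✗.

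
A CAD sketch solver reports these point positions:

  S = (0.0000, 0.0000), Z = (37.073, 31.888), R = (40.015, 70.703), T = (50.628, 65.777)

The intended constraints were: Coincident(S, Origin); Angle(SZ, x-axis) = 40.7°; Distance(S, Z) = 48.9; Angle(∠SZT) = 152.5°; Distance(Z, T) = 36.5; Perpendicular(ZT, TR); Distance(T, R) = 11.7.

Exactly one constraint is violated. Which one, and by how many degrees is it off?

Perpendicular(ZT, TR) — off by 3.10°.

S = (0.00, 0.00) ✓; SZ at 40.70° ✓; |SZ| = 48.90 ✓; ∠SZT = 152.5° ✓; |ZT| = 36.50 ✓; ∠(ZT, TR) = 86.90° ✗; |TR| = 11.70 ✓.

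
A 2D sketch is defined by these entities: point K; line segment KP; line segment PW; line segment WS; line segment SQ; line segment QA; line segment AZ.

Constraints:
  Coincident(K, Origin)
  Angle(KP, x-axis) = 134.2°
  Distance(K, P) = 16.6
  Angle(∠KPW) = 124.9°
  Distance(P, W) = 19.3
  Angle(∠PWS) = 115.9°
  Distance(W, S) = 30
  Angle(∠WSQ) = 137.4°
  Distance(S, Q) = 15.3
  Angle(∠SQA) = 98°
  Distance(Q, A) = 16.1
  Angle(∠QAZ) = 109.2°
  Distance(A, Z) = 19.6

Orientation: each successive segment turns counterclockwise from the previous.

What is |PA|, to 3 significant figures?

41.0

K is at the origin; KP runs at 134.2° with length 16.6, so P = (-11.6, 11.9). ∠KPW = 124.9° gives PW at -171° from the x-axis; with |PW| = 19.3, W = (-30.6, 8.78). ∠PWS = 115.9° gives WS at -107° from the x-axis; with |WS| = 30.0, S = (-39.2, -20.0). ∠WSQ = 137.4° gives SQ at -64.0° from the x-axis; with |SQ| = 15.3, Q = (-32.5, -33.7). ∠SQA = 98.0° gives QA at 18.0° from the x-axis; with |QA| = 16.1, A = (-17.2, -28.7). Then |PA| = |A − P| = 41.0.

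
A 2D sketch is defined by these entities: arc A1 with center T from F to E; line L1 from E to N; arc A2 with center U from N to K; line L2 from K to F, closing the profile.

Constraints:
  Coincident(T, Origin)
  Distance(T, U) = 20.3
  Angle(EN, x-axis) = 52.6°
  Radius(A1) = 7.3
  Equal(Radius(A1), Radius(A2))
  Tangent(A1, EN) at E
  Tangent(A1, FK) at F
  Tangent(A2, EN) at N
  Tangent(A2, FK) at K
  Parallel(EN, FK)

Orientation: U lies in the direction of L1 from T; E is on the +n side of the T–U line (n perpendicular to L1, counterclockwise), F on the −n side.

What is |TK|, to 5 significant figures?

21.573

The slot axis is L1's direction at 52.6°, so u = (cos 52.6°, sin 52.6°) = (0.60738, 0.79441) and n = (−sin 52.6°, cos 52.6°) = (-0.79441, 0.60738). T is at the origin and U lies 20.3 along u from T, so U = 20.3·u = (12.330, 16.127). Tangency of A1 to both parallel lines with radius 7.3 puts E and F at T ± 7.3·n: E = (-5.7992, 4.4338), F = (5.7992, -4.4338). Equal radii place N and K the same way about U: N = U + 7.3·n = (6.5305, 20.560), K = U − 7.3·n = (18.129, 11.693). Then |TK| = |K − T| = 21.573.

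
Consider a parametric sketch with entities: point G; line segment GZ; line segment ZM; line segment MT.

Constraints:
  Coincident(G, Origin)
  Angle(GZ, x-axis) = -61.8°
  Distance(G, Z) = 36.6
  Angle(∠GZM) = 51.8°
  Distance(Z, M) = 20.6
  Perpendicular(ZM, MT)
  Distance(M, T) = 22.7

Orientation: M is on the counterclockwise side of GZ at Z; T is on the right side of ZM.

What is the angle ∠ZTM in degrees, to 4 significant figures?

42.22°

∠GZM = 51.8°, so ZM runs at -61.8° + (180° − 51.8°) = 66.40° from the x-axis; with |ZM| = 20.6, M = Z + 20.6·(cos 66.40°, sin 66.40°) = (25.54, -13.38). The perpendicularity gives MT at right angles to ZM; with |MT| = 22.7 on the right of ZM, T = M + 22.7·(0.9164, -0.4003) = (46.34, -22.47). Then cos ∠ZTM = TZ·TM / (|TZ||TM|), giving 42.22°.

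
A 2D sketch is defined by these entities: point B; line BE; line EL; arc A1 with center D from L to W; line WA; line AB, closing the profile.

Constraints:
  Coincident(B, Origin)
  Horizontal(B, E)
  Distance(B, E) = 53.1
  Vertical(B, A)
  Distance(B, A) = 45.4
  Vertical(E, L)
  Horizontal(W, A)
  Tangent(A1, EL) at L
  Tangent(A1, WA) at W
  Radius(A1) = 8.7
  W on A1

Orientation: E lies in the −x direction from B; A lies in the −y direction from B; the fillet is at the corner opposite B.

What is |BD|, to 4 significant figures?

57.60

BA is vertical with |BA| = 45.4 and A on the −y side, so A = (0.000, -45.40). The virtual corner opposite B is at (-53.10, -45.40). A1 meets EL tangentially, so DL is at right angles to EL and since A1 is tangent to WA there, DW ⟂ WA, with radius 8.7, so the center D sits 8.7 in from both sides at D = (-44.40, -36.70). Then |BD| = |D − B| = 57.60.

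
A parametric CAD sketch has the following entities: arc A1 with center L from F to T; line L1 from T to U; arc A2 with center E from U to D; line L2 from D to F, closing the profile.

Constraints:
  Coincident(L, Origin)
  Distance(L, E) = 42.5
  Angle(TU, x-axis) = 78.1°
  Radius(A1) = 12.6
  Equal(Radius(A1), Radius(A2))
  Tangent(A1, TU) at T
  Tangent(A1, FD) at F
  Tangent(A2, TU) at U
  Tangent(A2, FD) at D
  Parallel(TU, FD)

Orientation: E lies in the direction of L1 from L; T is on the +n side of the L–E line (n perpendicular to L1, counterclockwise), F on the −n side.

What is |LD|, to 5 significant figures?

44.328

The slot axis is L1's direction at 78.1°, so u = (cos 78.1°, sin 78.1°) = (0.20620, 0.97851) and n = (−sin 78.1°, cos 78.1°) = (-0.97851, 0.20620). L is at the origin and E lies 42.5 along u from L, so E = 42.5·u = (8.7637, 41.587). Tangency of A1 to both parallel lines with radius 12.6 puts T and F at L ± 12.6·n: T = (-12.329, 2.5982), F = (12.329, -2.5982). Equal radii place U and D the same way about E: U = E + 12.6·n = (-3.5655, 44.185), D = E − 12.6·n = (21.093, 38.988). Then |LD| = |D − L| = 44.328.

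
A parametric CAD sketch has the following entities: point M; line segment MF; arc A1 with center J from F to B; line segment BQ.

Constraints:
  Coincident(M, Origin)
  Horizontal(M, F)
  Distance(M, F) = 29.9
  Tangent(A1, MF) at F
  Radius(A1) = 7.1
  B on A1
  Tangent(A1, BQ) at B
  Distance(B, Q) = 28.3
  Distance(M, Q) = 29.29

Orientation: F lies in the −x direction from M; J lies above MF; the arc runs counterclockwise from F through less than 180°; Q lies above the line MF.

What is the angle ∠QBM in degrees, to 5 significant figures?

67.476°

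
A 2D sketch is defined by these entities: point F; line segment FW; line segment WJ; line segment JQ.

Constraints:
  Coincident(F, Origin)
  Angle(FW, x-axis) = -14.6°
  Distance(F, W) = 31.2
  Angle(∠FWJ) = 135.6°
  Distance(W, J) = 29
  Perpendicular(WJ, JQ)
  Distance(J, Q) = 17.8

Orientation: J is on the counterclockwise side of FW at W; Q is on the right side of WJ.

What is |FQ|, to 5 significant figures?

64.818

F is at the origin; FW runs at -14.6° with length 31.2, so W = 31.2·(cos -14.6°, sin -14.6°) = (30.193, -7.8646). ∠FWJ = 135.6°, so WJ runs at -14.6° + (180° − 135.6°) = 29.800° from the x-axis; with |WJ| = 29.0, J = W + 29.0·(cos 29.800°, sin 29.800°) = (55.358, 6.5477). WJ ⟂ JQ; with |JQ| = 17.8 on the right of WJ, Q = J + 17.8·(0.49697, -0.86777) = (64.204, -8.8985). Then |FQ| = |Q − F| = 64.818.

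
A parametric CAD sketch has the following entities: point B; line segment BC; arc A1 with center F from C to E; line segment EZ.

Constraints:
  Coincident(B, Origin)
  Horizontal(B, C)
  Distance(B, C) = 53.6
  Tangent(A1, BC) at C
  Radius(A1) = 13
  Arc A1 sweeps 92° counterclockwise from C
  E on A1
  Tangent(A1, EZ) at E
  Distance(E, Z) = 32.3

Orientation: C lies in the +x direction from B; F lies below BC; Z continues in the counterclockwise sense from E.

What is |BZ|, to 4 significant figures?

61.91

B is at the origin; BC is horizontal with |BC| = 53.6 and C on the +x side, so C = (53.60, 0.000). Tangency of A1 to BC means the radius FC is perpendicular to BC, so F = C + (0, -13) = (53.60, -13.00). On A1, C sits at bearing 90° from F; a 92° counterclockwise sweep puts E at bearing 182°, so E = F + 13.0·(cos 182°, sin 182°) = (40.61, -13.45). The tangent condition forces FE to be normal to EZ, so EZ runs along (−sin 182°, cos 182°); with |EZ| = 32.3, Z = (41.74, -45.73). Then |BZ| = |Z − B| = 61.91.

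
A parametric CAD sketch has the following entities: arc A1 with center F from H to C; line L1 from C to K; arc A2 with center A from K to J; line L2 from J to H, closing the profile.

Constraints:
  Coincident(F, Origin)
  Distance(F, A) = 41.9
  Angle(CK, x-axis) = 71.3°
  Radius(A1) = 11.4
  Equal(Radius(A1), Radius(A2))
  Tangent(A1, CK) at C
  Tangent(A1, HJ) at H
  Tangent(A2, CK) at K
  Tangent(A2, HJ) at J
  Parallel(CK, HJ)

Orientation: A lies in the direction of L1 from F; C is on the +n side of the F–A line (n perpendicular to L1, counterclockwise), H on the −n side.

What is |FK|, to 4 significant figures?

43.42

The slot axis is L1's direction at 71.3°, so u = (cos 71.3°, sin 71.3°) = (0.3206, 0.9472) and n = (−sin 71.3°, cos 71.3°) = (-0.9472, 0.3206). F is at the origin and A lies 41.9 along u from F, so A = 41.9·u = (13.43, 39.69). Tangency of A1 to both parallel lines with radius 11.4 puts C and H at F ± 11.4·n: C = (-10.80, 3.655), H = (10.80, -3.655). Equal radii place K and J the same way about A: K = A + 11.4·n = (2.635, 43.34), J = A − 11.4·n = (24.23, 36.03). Then |FK| = |K − F| = 43.42.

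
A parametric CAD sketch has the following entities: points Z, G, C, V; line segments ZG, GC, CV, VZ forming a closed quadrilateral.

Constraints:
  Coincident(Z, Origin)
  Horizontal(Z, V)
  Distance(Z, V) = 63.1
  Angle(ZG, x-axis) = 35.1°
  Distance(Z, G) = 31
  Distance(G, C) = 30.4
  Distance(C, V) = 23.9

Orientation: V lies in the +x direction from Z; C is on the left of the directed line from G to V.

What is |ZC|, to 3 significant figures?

59.8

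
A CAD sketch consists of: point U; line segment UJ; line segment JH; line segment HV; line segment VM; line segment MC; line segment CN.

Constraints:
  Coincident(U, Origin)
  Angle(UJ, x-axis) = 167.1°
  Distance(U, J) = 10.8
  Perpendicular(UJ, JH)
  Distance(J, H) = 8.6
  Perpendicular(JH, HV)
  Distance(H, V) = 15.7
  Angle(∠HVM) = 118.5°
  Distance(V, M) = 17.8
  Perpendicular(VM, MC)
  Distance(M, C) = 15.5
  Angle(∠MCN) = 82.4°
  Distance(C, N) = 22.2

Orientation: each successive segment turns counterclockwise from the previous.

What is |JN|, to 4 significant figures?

6.836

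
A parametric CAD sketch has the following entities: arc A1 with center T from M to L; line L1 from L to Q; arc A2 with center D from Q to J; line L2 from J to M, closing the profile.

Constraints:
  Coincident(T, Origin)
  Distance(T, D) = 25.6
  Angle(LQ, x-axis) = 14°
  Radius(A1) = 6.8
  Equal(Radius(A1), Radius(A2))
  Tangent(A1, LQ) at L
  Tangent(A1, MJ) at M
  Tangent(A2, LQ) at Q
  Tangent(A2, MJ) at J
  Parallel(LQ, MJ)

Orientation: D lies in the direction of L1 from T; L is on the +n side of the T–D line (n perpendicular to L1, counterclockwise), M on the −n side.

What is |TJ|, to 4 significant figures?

26.49

The slot axis is L1's direction at 14.0°, so u = (cos 14.0°, sin 14.0°) = (0.9703, 0.2419) and n = (−sin 14.0°, cos 14.0°) = (-0.2419, 0.9703). T is at the origin and D lies 25.6 along u from T, so D = 25.6·u = (24.84, 6.193). Tangency of A1 to both parallel lines with radius 6.8 puts L and M at T ± 6.8·n: L = (-1.645, 6.598), M = (1.645, -6.598). Equal radii place Q and J the same way about D: Q = D + 6.8·n = (23.19, 12.79), J = D − 6.8·n = (26.48, -0.4048). Then |TJ| = |J − T| = 26.49.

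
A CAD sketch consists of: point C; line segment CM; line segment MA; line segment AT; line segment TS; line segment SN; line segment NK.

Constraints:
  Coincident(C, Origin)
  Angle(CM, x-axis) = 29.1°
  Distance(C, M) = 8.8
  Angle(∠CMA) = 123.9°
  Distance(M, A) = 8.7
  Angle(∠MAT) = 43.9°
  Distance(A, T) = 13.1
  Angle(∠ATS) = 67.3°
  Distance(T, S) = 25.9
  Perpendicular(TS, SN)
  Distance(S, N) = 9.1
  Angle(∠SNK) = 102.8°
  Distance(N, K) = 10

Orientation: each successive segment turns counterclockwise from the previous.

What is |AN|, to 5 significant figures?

21.057

C is at the origin; CM runs at 29.1° with length 8.8, so M = (7.6892, 4.2798). ∠CMA = 123.9° gives MA at 85.200° from the x-axis; with |MA| = 8.7, A = (8.4172, 12.949). ∠MAT = 43.9° gives AT at -138.70° from the x-axis; with |AT| = 13.1, T = (-1.4244, 4.3032). ∠ATS = 67.3° gives TS at -26.000° from the x-axis; with |TS| = 25.9, S = (21.854, -7.0506). TS is perpendicular to SN, so SN runs at 64.000°; with |SN| = 9.1, N = (25.844, 1.1284). Then |AN| = |N − A| = 21.057.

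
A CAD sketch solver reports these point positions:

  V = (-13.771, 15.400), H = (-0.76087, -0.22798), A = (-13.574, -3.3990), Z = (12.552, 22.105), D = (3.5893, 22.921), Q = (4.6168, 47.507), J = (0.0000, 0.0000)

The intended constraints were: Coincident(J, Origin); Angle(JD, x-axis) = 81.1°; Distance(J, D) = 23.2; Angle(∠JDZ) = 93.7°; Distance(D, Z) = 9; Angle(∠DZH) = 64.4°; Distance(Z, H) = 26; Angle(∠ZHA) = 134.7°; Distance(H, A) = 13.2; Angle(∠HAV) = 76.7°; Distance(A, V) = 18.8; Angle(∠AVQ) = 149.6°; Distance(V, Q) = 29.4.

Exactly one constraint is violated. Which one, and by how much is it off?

Distance(V, Q) = 29.4 — off by 7.60.

J = (0.00, 0.00) ✓; JD at 81.10° ✓; |JD| = 23.20 ✓; ∠JDZ = 93.70° ✓; |DZ| = 9.000 ✓; ∠DZH = 64.40° ✓; |ZH| = 26.00 ✓; ∠ZHA = 134.7° ✓; |HA| = 13.20 ✓; ∠HAV = 76.70° ✓; |AV| = 18.80 ✓; ∠AVQ = 149.6° ✓; |VQ| = 37.00 ✗.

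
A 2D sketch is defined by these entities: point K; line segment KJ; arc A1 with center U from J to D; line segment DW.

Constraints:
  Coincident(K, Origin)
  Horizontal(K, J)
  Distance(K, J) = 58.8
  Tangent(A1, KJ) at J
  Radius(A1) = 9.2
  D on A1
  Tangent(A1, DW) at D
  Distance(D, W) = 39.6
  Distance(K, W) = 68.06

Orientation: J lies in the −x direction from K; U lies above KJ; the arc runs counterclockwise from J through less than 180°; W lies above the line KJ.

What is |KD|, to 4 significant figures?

50.38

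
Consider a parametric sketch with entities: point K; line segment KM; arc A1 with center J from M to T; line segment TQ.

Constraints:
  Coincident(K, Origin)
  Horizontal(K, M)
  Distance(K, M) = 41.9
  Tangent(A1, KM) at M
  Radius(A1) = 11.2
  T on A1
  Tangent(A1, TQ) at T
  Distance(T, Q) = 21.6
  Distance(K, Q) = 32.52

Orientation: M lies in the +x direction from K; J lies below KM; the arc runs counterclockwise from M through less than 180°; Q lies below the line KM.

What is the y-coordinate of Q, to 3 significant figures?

-24.4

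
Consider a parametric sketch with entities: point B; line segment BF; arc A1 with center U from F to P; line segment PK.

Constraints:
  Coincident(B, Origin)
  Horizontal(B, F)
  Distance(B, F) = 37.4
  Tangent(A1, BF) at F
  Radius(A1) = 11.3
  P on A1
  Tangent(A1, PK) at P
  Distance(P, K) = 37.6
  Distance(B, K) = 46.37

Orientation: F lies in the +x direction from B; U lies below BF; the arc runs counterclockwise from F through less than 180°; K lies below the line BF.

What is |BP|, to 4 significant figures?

27.77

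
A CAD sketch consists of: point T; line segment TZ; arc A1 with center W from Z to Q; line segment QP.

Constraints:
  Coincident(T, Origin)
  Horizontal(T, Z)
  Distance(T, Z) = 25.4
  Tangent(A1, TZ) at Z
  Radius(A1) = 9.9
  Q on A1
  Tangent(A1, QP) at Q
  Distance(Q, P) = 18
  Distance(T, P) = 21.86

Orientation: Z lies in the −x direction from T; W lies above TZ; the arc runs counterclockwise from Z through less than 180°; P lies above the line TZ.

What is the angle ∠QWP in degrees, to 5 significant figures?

61.189°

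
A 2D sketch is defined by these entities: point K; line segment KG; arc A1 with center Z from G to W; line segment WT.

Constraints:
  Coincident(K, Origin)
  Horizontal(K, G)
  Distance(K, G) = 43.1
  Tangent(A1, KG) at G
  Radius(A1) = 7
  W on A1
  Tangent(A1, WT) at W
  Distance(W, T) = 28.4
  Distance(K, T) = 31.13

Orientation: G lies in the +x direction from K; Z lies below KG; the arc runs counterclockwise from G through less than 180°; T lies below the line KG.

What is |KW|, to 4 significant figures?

37.82

Checks: ∠(ZG, GK) = 90.00° ✓; |ZW| = 7.000 ✓; ∠(ZW, WT) = 90.00° ✓; |WT| = 28.40 ✓; |KT| = 31.13 ✓.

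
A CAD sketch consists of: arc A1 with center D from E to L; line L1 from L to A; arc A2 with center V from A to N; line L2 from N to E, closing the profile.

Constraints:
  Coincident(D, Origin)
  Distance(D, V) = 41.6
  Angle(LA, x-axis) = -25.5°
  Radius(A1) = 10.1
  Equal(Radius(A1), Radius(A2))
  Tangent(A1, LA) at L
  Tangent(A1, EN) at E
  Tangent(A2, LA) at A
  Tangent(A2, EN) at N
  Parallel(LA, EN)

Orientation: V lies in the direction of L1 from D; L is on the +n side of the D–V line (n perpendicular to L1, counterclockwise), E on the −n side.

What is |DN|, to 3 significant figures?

42.8

The slot axis is L1's direction at -25.5°, so u = (cos -25.5°, sin -25.5°) = (0.903, -0.431) and n = (−sin -25.5°, cos -25.5°) = (0.431, 0.903). D is at the origin and V lies 41.6 along u from D, so V = 41.6·u = (37.5, -17.9). Tangency of A1 to both parallel lines with radius 10.1 puts L and E at D ± 10.1·n: L = (4.35, 9.12), E = (-4.35, -9.12). Equal radii place A and N the same way about V: A = V + 10.1·n = (41.9, -8.79), N = V − 10.1·n = (33.2, -27.0). Then |DN| = |N − D| = 42.8.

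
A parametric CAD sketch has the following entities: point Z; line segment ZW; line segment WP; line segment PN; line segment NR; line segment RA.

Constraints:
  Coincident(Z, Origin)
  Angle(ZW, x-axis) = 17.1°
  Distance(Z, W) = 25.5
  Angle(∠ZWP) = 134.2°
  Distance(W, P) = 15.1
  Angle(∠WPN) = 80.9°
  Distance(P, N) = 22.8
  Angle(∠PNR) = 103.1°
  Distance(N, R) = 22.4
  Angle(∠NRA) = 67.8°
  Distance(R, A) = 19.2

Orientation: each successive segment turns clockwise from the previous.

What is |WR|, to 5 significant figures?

26.408

Z is at the origin; ZW runs at 17.1° with length 25.5, so W = (24.373, 7.4980). ∠ZWP = 134.2° gives WP at -28.700° from the x-axis; with |WP| = 15.1, P = (37.618, 0.24665). ∠WPN = 80.9° gives PN at -127.80° from the x-axis; with |PN| = 22.8, N = (23.643, -17.769). ∠PNR = 103.1° gives NR at 155.30° from the x-axis; with |NR| = 22.4, R = (3.2928, -8.4087). Then |WR| = |R − W| = 26.408.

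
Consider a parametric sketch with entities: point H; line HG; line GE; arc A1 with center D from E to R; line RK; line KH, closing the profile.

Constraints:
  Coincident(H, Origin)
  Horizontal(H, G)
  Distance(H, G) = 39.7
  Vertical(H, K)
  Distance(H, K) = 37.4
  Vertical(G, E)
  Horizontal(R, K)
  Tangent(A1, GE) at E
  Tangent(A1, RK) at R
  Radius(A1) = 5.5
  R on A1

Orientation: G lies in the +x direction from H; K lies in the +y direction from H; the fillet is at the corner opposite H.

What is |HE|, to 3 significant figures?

50.9

H is at the origin; H and G share the same y with |HG| = 39.7 and G on the +x side, so G = (39.7, 0.00). H and K share the same x with |HK| = 37.4 and K on the +y side, so K = (0.00, 37.4). The virtual corner opposite H is at (39.7, 37.4). A1 meets GE tangentially, so DE is at right angles to GE and the tangent condition forces DR to be normal to RK, with radius 5.5, so the center D sits 5.5 in from both sides at D = (34.2, 31.9). That places the tangent points at E = (39.7, 31.9) on GE and R = (34.2, 37.4) on RK. Then |HE| = |E − H| = 50.9.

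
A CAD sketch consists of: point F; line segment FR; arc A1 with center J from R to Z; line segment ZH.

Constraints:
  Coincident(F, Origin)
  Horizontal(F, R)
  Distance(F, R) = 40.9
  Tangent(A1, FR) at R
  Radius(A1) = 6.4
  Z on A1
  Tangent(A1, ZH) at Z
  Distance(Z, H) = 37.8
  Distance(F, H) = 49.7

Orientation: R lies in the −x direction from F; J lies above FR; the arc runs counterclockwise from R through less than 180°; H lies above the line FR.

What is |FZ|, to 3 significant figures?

35.0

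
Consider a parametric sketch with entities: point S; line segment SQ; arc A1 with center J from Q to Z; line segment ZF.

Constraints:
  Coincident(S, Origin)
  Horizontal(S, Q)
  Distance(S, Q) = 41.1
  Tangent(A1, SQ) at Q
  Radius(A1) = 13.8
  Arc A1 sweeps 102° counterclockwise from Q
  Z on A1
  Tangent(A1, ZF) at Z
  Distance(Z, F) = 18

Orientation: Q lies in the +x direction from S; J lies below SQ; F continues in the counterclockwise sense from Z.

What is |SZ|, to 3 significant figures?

32.2

A1 meets SQ tangentially, so JQ is at right angles to SQ, so J = Q + (0, -13.8) = (41.1, -13.8). On A1, Q sits at bearing 90° from J; a 102° counterclockwise sweep puts Z at bearing 192°, so Z = J + 13.8·(cos 192°, sin 192°) = (27.6, -16.7). Then |SZ| = |Z − S| = 32.2.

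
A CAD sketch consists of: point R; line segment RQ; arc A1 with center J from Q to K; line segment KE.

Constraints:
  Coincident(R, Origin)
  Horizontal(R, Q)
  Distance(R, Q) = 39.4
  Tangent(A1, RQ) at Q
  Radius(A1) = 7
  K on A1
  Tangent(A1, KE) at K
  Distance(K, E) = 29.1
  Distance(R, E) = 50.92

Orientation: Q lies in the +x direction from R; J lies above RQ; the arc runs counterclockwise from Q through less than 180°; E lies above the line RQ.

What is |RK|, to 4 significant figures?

46.90

Checks: |JK| = 7.000 ✓; ∠(JK, KE) = 90.00° ✓; |KE| = 29.10 ✓; |RE| = 50.92 ✓.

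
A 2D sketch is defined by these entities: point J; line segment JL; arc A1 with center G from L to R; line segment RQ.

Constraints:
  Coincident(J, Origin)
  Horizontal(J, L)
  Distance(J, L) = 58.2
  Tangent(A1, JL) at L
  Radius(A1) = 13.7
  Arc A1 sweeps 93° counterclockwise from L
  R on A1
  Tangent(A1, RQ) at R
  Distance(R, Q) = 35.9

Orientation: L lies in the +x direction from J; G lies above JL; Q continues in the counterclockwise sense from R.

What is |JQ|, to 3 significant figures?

86.2

J is at the origin; J and L share the same y with |JL| = 58.2 and L on the +x side, so L = (58.2, 0.00). Tangency of A1 to JL means the radius GL is perpendicular to JL, so G = L + (0, 13.7) = (58.2, 13.7). On A1, L sits at bearing -90° from G; a 93° counterclockwise sweep puts R at bearing 3°, so R = G + 13.7·(cos 3°, sin 3°) = (71.9, 14.4). Tangency of A1 to RQ means the radius GR is perpendicular to RQ, so RQ runs along (−sin 3°, cos 3°); with |RQ| = 35.9, Q = (70.0, 50.3). Then |JQ| = |Q − J| = 86.2.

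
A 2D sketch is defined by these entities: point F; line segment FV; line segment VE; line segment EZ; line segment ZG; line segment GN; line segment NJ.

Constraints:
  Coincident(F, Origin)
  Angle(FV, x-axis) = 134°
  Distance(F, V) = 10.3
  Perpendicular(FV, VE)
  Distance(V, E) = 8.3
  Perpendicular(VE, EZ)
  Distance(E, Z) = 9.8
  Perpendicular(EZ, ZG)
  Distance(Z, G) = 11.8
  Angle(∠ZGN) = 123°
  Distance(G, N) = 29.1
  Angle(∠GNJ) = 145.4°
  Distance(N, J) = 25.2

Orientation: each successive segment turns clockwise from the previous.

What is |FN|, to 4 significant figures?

31.54

F is at the origin; FV runs at 134.0° with length 10.3, so V = (-7.155, 7.409). FV is perpendicular to VE, so VE runs at 44.00°; with |VE| = 8.3, E = (-1.184, 13.17). VE is perpendicular to EZ, so EZ runs at -46.00°; with |EZ| = 9.8, Z = (5.623, 6.125). EZ is perpendicular to ZG, so ZG runs at -136.0°; with |ZG| = 11.8, G = (-2.865, -2.072). ∠ZGN = 123.0° gives GN at 167.0° from the x-axis; with |GN| = 29.1, N = (-31.22, 4.474). Then |FN| = |N − F| = 31.54.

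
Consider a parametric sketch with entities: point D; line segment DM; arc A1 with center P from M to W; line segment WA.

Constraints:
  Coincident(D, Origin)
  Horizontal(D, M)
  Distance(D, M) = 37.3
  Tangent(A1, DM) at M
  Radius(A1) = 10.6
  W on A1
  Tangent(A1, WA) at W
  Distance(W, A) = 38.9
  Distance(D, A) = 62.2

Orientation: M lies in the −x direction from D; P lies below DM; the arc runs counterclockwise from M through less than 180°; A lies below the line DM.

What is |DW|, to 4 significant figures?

49.37

D is at the origin; D and M share the same y with |DM| = 37.3 and M on the −x side, so M = (-37.30, 0.000). A1 meets DM tangentially, so PM is at right angles to DM, so P = M + (0, -10.6) = (-37.30, -10.60). Since PW ⟂ WA (tangency), |PA| = √(10.6² + 38.9²) = 40.32 regardless of where W sits on A1. So A lies on both circle(D, 62.2) and circle(P, 40.32); the below-DM intersection is A = (-35.77, -50.89). W is the foot of the tangent from A: W = (-47.41, -13.77).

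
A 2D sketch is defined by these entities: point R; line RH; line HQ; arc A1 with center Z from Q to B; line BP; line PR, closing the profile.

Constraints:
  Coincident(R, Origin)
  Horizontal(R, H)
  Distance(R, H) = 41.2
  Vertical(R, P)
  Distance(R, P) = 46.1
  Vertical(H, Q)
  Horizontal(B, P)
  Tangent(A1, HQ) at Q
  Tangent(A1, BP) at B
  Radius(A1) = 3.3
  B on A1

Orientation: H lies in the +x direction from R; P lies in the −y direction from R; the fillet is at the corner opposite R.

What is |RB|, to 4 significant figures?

59.68

The virtual corner opposite R is at (41.20, -46.10). The tangent condition forces ZQ to be normal to HQ and since A1 is tangent to BP there, ZB ⟂ BP, with radius 3.3, so the center Z sits 3.3 in from both sides at Z = (37.90, -42.80). That places the tangent points at Q = (41.20, -42.80) on HQ and B = (37.90, -46.10) on BP. Then |RB| = |B − R| = 59.68.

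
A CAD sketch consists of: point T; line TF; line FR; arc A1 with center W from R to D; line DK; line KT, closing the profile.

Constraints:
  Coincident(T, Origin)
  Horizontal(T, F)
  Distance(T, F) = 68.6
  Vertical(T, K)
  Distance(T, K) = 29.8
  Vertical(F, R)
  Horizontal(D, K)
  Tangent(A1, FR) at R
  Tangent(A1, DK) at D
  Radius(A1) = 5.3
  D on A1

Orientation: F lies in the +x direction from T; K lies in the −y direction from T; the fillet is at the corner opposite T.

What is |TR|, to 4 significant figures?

72.84

T is at the origin; TF is horizontal with |TF| = 68.6 and F on the +x side, so F = (68.60, 0.000). TK is vertical with |TK| = 29.8 and K on the −y side, so K = (0.000, -29.80). The virtual corner opposite T is at (68.60, -29.80). A1 meets FR tangentially, so WR is at right angles to FR and A1 meets DK tangentially, so WD is at right angles to DK, with radius 5.3, so the center W sits 5.3 in from both sides at W = (63.30, -24.50). That places the tangent points at R = (68.60, -24.50) on FR and D = (63.30, -29.80) on DK. Then |TR| = |R − T| = 72.84.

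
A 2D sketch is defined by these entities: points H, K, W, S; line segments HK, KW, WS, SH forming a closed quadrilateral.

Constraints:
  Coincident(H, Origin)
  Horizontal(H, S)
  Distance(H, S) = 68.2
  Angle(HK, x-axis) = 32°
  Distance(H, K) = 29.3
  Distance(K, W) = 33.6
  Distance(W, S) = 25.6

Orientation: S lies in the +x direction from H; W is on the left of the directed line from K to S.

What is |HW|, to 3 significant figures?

62.1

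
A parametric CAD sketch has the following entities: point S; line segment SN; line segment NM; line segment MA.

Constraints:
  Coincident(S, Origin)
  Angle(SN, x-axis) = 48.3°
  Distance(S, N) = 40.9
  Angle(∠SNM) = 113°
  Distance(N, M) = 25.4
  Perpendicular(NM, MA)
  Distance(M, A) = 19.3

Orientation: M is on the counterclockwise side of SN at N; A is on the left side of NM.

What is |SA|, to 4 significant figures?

45.27

∠SNM = 113.0°, so NM runs at 48.3° + (180° − 113.0°) = 115.3° from the x-axis; with |NM| = 25.4, M = N + 25.4·(cos 115.3°, sin 115.3°) = (16.35, 53.50). The perpendicularity gives MA at right angles to NM; with |MA| = 19.3 on the left of NM, A = M + 19.3·(-0.9041, -0.4274) = (-1.096, 45.25). Then |SA| = |A − S| = 45.27.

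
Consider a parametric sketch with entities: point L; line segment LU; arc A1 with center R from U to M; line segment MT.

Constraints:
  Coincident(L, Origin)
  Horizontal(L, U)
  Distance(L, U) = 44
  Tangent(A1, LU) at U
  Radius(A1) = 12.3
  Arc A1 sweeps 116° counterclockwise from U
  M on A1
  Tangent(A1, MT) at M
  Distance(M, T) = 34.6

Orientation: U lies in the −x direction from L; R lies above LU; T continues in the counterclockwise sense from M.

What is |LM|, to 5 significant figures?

37.395

L is at the origin; LU is horizontal with |LU| = 44.0 and U on the −x side, so U = (-44.000, 0.0000). A1 meets LU tangentially, so RU is at right angles to LU, so R = U + (0, 12.3) = (-44.000, 12.300). On A1, U sits at bearing -90° from R; a 116° counterclockwise sweep puts M at bearing 26°, so M = R + 12.3·(cos 26°, sin 26°) = (-32.945, 17.692). Then |LM| = |M − L| = 37.395.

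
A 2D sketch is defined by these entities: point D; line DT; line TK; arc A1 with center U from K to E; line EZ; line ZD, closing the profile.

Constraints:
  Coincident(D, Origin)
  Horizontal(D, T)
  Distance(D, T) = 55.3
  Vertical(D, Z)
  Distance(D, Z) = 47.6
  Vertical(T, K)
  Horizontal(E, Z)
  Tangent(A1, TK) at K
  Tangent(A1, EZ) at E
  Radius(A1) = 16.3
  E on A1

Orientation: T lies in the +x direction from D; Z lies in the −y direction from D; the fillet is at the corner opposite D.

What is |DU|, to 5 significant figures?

50.007

DZ is vertical with |DZ| = 47.6 and Z on the −y side, so Z = (0.0000, -47.600). The virtual corner opposite D is at (55.300, -47.600). Tangency of A1 to TK means the radius UK is perpendicular to TK and tangency of A1 to EZ means the radius UE is perpendicular to EZ, with radius 16.3, so the center U sits 16.3 in from both sides at U = (39.000, -31.300). Then |DU| = |U − D| = 50.007.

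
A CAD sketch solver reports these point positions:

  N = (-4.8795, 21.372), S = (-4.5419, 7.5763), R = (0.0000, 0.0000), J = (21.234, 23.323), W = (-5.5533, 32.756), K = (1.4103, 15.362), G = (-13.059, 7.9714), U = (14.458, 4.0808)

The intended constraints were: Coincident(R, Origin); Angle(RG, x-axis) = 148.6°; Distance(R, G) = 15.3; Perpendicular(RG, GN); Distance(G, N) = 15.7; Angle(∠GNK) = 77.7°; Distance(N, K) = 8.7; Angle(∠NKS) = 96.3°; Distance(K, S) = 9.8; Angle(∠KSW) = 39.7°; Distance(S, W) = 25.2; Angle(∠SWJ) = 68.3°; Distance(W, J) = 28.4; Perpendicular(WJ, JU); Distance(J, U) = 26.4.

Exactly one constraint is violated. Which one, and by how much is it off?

Distance(J, U) = 26.4 — off by 6.00.

R = (0.00, 0.00) ✓; RG at 148.6° ✓; |RG| = 15.30 ✓; ∠(RG, GN) = 90.00° ✓; |GN| = 15.70 ✓; ∠GNK = 77.70° ✓; |NK| = 8.700 ✓; ∠NKS = 96.30° ✓; |KS| = 9.800 ✓; ∠KSW = 39.70° ✓; |SW| = 25.20 ✓; ∠SWJ = 68.30° ✓; |WJ| = 28.40 ✓; ∠(WJ, JU) = 90.00° ✓; |JU| = 20.40 ✗.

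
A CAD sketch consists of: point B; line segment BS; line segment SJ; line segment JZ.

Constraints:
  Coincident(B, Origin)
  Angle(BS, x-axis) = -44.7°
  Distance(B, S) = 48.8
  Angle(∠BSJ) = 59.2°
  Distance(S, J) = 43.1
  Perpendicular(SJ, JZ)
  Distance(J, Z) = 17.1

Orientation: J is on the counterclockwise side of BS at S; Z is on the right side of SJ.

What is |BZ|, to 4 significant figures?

61.73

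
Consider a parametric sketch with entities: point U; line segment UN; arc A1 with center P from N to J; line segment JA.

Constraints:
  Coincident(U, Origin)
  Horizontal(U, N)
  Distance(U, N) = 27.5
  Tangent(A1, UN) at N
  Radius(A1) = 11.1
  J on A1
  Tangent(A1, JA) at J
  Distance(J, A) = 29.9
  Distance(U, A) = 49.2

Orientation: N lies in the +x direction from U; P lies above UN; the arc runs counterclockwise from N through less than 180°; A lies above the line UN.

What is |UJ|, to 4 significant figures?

40.73

Checks: ∠(PN, NU) = 90.00° ✓; |PN| = 11.10 ✓; |PJ| = 11.10 ✓; ∠(PJ, JA) = 90.00° ✓; |JA| = 29.90 ✓; |UA| = 49.20 ✓.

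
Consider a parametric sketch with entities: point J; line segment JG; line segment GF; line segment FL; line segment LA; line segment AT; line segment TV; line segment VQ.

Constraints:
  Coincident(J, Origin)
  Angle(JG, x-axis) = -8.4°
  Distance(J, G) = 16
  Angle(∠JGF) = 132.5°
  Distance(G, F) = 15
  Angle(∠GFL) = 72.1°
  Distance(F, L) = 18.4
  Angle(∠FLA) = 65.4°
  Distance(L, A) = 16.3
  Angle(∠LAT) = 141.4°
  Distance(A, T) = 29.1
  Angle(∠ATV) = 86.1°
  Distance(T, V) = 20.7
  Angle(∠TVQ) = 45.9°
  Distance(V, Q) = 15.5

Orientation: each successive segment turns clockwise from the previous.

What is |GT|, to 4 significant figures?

23.38

J is at the origin; JG runs at -8.4° with length 16.0, so G = (15.83, -2.337). ∠JGF = 132.5° gives GF at -55.90° from the x-axis; with |GF| = 15.0, F = (24.24, -14.76). ∠GFL = 72.1° gives FL at -163.8° from the x-axis; with |FL| = 18.4, L = (6.569, -19.89). ∠FLA = 65.4° gives LA at 81.60° from the x-axis; with |LA| = 16.3, A = (8.950, -3.767). ∠LAT = 141.4° gives AT at 43.00° from the x-axis; with |AT| = 29.1, T = (30.23, 16.08). Then |GT| = |T − G| = 23.38.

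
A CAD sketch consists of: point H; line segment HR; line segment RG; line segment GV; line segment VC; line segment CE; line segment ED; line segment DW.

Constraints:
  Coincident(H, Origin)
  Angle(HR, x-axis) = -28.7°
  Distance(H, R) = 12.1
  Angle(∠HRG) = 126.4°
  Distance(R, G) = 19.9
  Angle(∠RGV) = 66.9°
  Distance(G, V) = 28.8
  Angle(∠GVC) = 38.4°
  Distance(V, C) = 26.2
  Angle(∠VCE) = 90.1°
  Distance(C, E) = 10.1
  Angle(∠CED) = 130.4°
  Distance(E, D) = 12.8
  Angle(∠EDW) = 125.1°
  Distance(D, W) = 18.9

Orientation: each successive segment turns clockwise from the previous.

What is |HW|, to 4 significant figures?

33.03

H is at the origin; HR runs at -28.7° with length 12.1, so R = (10.61, -5.811). ∠HRG = 126.4° gives RG at -82.30° from the x-axis; with |RG| = 19.9, G = (13.28, -25.53). ∠RGV = 66.9° gives GV at 164.6° from the x-axis; with |GV| = 28.8, V = (-14.49, -17.88). ∠GVC = 38.4° gives VC at 23.00° from the x-axis; with |VC| = 26.2, C = (9.631, -7.646). ∠VCE = 90.1° gives CE at -66.90° from the x-axis; with |CE| = 10.1, E = (13.59, -16.94). ∠CED = 130.4° gives ED at -116.5° from the x-axis; with |ED| = 12.8, D = (7.882, -28.39). ∠EDW = 125.1° gives DW at -171.4° from the x-axis; with |DW| = 18.9, W = (-10.81, -31.22). Then |HW| = |W − H| = 33.03.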